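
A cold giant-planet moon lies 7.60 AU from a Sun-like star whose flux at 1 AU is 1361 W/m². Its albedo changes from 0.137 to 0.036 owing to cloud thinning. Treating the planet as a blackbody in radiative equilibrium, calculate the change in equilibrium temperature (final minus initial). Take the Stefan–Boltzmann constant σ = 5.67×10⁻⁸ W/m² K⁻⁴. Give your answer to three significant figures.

2.73 K

Irradiance scales as 1/d², so S = 1361 W/m² × (1/7.60)² = 23.56 W/m².
Before: T₁ = [23.56·0.863/(4σ)]^(1/4) = 97.31 K.
Final:   T₂ = [S(1−0.036)/(4σ)]^(1/4) = 100.0 K.
Change: 100.0 − 97.31 = 2.730 K.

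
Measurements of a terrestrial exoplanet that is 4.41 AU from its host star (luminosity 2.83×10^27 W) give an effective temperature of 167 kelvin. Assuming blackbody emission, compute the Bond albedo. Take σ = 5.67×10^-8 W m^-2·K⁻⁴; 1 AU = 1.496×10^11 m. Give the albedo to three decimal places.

0.659

Orbital distance: d = 4.41 AU = 6.597×10^11 m.
S = L/(4πd²) = 517.4 W m^-2.
From σT⁴ = S(1−α)/4 we invert for α: 1−α = 4σT⁴/S.
σT⁴ = 44.10 W m^-2, so 4σT⁴ = 176.4 W m^-2.
1−α = 176.4/517.4 = 0.3409, so α = 0.6591.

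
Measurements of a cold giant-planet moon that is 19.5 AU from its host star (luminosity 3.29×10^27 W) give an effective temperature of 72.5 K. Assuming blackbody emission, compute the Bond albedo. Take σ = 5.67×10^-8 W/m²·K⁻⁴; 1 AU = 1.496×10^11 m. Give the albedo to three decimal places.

d = 19.5 × 1.496×10^11 m = 2.917×10^12 m.
Spreading L over a sphere of radius d: S = 3.29×10^27/(4π·2.92×10^12²) = 30.76 W/m².
From σT⁴ = S(1−α)/4 we invert for α: 1−α = 4σT⁴/S.
σT⁴ = 1.567 W/m², so 4σT⁴ = 6.266 W/m².
Hence α = 1 − 6.266/30.76 = 0.7963.

0.796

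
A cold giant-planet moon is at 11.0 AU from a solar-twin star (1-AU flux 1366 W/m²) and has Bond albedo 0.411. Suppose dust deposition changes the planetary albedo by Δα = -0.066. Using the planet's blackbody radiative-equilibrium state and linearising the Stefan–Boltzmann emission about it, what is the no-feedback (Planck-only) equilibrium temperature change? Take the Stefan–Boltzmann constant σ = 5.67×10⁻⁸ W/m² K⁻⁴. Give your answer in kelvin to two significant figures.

Irradiance scales as 1/d², so S = 1366 W/m² × (1/11.0)² = 11.29 W/m².
Unperturbed T_e = [11.29·(1−0.411)/(4σ)]^¼ = 73.58 K.
The change in absorbed flux is Δ[S(1−α)/4] = −SΔα/4 = 0.1863 W/m².
The Planck feedback parameter is 4σT_e³ = 0.09036 W/m²/K.
So ΔT₀ = 0.1863/0.09036 = 2.06 K.

2.1 K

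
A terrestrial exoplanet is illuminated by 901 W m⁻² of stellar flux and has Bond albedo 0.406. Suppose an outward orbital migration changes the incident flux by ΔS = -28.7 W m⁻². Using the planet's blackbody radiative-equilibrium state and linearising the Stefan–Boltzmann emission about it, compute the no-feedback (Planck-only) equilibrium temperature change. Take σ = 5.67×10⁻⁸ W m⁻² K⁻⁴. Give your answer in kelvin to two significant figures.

The baseline emission temperature is T_e = 220.4 K.
Only a fraction (1−α) is absorbed and it's spread over 4πR², so ΔF = (1−α)ΔS/4 = -4.262 W m⁻².
Linearising σT⁴ gives d(σT⁴)/dT = 4σT_e³ = 2.428 W m⁻² per K.
Hence the no-feedback warming is ΔF/(4σT_e³) = -1.76 K.

-1.8 kelvin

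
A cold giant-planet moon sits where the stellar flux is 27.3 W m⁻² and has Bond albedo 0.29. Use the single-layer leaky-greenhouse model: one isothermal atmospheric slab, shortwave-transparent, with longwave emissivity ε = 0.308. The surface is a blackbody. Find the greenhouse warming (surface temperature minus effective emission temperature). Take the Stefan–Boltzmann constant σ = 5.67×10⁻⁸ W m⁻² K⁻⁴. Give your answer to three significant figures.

4.11 K

Effective emission temperature (TOA balance): σT_e⁴ = S(1−α)/4 = 4.846 W m⁻² → T_e = 96.15 K.
Surface balance with a leaky layer gives σT_s⁴ = σT_e⁴·2/(2−ε), so T_s = T_e·[2/(2−0.308)]^(1/4) = 100.3 K.
The atmosphere warms the surface by 4.105 K.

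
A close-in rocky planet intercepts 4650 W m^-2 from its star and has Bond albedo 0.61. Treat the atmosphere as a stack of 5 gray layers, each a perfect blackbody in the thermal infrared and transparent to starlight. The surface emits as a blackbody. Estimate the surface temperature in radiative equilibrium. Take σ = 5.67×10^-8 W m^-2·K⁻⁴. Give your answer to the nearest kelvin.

468 K

OLR = S(1−α)/4 = 453.4 W m^-2; the top layer radiates at T_e = 299.0 K.
With N = 5 opaque layers, T_s = (N+1)^(1/4)·T_e = 6^(1/4)·299.0 = 468.0 K.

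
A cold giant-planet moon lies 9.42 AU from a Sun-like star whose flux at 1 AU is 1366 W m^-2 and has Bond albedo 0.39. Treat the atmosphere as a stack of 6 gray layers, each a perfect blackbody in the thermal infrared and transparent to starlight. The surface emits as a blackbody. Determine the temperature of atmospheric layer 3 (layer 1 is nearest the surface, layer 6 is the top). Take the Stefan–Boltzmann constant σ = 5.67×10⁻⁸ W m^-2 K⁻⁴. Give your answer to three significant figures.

113 K

Irradiance scales as 1/d², so S = 1366 W m^-2 × (1/9.42)² = 15.39 W m^-2.
OLR = S(1−α)/4 = 2.348 W m^-2; the top layer radiates at T_e = 80.22 K.
In the N-layer model, layer k (counted from the surface) has T_k = (N+1−k)^(1/4)·T_e.
T_3 = (4)^(1/4)·80.22 = 113.4 K.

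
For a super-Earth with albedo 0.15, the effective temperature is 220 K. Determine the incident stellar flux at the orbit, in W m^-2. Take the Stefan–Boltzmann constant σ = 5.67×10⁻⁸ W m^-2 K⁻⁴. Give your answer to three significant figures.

625 W m^-2

Invert the energy balance for S: S = 4σT⁴/(1−α).
The emitted flux is σT⁴ = 132.8 W m^-2.
So S = 4×132.8/(1−0.15) = 625.1 W m^-2.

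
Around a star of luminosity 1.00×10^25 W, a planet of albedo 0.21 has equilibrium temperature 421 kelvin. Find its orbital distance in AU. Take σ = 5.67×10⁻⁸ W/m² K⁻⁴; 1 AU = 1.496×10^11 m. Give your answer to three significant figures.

Energy balance gives S = 4σT⁴/(1−α) = 9019 W/m².
S = L/(4πd²) → d = √(L/4πS) = √(1.00×10^25/(4π·9019)) = 9.393×10^9 m = 0.06279 AU.

0.0628 AU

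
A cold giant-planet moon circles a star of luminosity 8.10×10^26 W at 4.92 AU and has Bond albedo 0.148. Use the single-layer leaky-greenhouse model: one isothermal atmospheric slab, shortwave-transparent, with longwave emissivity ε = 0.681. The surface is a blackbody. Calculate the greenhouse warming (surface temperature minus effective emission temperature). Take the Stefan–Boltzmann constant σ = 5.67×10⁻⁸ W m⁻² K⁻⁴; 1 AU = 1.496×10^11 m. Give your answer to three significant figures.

Orbital distance: d = 4.92 AU = 7.360×10^11 m.
S = L/(4πd²) = 119.0 W m⁻².
The planet radiates to space at T_e = [S(1−α)/(4σ)]^(1/4) = 145.4 K.
For a single slab of emissivity ε, T_s⁴ = 2T_e⁴/(2−ε); thus T_s = 145.4·(1.516)^(1/4) = 161.3 K.
T_s − T_e = 161.3 − 145.4 = 15.95 K.

15.9 K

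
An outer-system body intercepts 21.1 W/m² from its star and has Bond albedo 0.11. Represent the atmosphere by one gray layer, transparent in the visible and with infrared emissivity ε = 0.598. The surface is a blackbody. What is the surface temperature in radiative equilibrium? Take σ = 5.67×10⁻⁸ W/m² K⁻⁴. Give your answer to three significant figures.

At the top of the atmosphere, σT_e⁴ = S(1−α)/4 = 4.695 W/m², giving T_e = 95.39 K.
Surface balance with a leaky layer gives σT_s⁴ = σT_e⁴·2/(2−ε), so T_s = T_e·[2/(2−0.598)]^(1/4) = 104.3 K.

104 K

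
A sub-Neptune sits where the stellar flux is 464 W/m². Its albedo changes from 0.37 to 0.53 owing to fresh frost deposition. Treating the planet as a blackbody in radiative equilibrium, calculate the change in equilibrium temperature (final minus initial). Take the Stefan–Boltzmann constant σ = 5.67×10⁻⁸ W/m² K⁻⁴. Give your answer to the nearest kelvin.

-13 kelvin

Initial: T₁ = [S(1−0.37)/(4σ)]^(1/4) = 189.5 K.
With α = 0.53, T₂ = 176.1 K.
ΔT = T₂ − T₁ = -13.38 K.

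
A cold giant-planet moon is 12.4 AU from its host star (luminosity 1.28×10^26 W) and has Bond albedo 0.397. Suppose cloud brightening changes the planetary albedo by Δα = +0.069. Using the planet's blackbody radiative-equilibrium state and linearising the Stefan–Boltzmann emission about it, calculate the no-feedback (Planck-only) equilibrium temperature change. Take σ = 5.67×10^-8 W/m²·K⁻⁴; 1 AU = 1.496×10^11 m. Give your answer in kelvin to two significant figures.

d = 12.4 × 1.496×10^11 m = 1.855×10^12 m.
Flux at the orbit: S = L/(4πd²) = 1.28×10^26/(4π·(1.86×10^12)²) = 2.960 W/m².
Unperturbed T_e = [2.960·(1−0.397)/(4σ)]^¼ = 52.97 K.
The change in absorbed flux is Δ[S(1−α)/4] = −SΔα/4 = -0.05106 W/m².
The Planck feedback parameter is 4σT_e³ = 0.03370 W/m²/K.
Hence the no-feedback warming is ΔF/(4σT_e³) = -1.52 K.

-1.5 K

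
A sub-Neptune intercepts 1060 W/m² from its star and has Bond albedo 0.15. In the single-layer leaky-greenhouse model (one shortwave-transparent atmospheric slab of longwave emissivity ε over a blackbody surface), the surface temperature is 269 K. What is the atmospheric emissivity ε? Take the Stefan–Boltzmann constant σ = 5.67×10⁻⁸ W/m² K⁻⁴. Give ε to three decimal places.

Effective temperature: T_e = [S(1−α)/(4σ)]^(1/4) = 251.1 K.
Since (2−ε)/2 = (T_e/T_s)⁴ = 0.7587, ε = 0.4826.

0.483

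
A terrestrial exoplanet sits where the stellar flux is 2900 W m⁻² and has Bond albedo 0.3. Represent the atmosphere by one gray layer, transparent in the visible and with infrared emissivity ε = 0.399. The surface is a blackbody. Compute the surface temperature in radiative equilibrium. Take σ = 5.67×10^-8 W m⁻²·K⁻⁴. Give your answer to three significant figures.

325 K

The planet radiates to space at T_e = [S(1−α)/(4σ)]^(1/4) = 307.6 K.
The surface balance (absorbed SW + ε·downward IR = σT_s⁴) with T_a⁴ = T_s⁴/2 reduces to T_s = T_e·[2/(2−ε)]^¼ = 325.2 K.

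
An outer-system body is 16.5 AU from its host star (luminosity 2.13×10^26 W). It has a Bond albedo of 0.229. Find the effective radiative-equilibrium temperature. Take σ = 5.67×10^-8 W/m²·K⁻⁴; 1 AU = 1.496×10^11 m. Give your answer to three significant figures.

d = 16.5 × 1.496×10^11 m = 2.468×10^12 m.
Flux at the orbit: S = L/(4πd²) = 2.13×10^26/(4π·(2.47×10^12)²) = 2.782 W/m².
The planet absorbs (1−α)S over its disc πR² and re-emits over 4πR², so the mean absorbed flux is (1−0.229)·2.782/4 = 0.5362 W/m².
Balancing against σT⁴: T = (0.5362/5.67×10⁻⁸)^(1/4) = 55.45 K.

55.5 kelvin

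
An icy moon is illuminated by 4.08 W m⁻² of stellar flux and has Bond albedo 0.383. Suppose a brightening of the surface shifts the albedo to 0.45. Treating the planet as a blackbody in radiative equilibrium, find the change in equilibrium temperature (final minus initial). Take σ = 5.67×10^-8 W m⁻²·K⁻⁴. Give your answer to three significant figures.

-1.64 kelvin

Initial: T₁ = [S(1−0.383)/(4σ)]^(1/4) = 57.72 K.
After:  T₂ = [4.080·0.55/(4σ)]^(1/4) = 56.08 K.
Change: 56.08 − 57.72 = -1.635 K.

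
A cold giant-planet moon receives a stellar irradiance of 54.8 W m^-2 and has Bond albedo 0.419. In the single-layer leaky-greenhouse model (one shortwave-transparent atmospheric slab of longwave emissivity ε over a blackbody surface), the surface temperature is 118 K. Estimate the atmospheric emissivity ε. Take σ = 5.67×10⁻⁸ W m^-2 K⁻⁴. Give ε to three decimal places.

Effective temperature: T_e = [S(1−α)/(4σ)]^(1/4) = 108.8 K.
Inverting T_s⁴ = 2T_e⁴/(2−ε): (T_e/T_s)⁴ = 0.7241, so ε = 2(1 − 0.7241) = 0.5518.

0.552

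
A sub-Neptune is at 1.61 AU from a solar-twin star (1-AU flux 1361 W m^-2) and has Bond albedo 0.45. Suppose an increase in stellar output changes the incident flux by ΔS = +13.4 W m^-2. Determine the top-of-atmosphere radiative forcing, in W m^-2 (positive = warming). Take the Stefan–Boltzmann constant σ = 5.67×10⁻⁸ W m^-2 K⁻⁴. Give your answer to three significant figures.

By the inverse-square law, S = 1361/1.61² = 525.1 W m^-2.
ΔF = Δ[S(1−α)]/4 = (1−0.45)·+13.4/4 = 1.843 W m^-2.

1.84 W m^-2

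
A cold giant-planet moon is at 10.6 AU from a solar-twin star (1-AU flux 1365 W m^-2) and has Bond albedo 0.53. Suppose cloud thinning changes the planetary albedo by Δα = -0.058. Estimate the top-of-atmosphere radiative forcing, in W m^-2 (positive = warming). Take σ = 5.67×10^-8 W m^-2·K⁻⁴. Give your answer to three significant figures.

Irradiance scales as 1/d², so S = 1365 W m^-2 × (1/10.6)² = 12.15 W m^-2.
ΔF = −(S/4)Δα = −(12.15/4)×(-0.058) = 0.1762 W m^-2.

0.176 W m^-2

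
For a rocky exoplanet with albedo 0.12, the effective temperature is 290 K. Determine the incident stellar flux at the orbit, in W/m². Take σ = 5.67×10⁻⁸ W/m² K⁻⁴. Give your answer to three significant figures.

From S(1−α)/4 = σT⁴: S = 4σT⁴/(1−α).
The emitted flux is σT⁴ = 401.0 W/m².
S = 4·401.0/0.88 = 1823 W/m².

1820 W/m²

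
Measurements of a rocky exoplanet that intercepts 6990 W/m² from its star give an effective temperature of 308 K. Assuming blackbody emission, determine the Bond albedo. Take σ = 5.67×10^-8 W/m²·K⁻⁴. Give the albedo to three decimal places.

0.708

Rearranging the radiative balance, α = 1 − 4σT⁴/S.
4σT⁴ = 4·5.67×10⁻⁸·(308)⁴ = 2041 W/m².
Hence α = 1 − 2041/6990 = 0.7080.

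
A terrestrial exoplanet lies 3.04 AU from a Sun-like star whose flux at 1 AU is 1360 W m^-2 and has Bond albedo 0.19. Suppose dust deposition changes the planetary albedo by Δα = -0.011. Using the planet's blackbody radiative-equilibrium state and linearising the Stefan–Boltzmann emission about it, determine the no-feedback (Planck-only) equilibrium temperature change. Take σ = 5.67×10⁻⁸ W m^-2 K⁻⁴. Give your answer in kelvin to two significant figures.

Irradiance scales as 1/d², so S = 1360 W m^-2 × (1/3.04)² = 147.2 W m^-2.
The baseline emission temperature is T_e = 151.4 K.
ΔF = −(S/4)Δα = −(147.2/4)×(-0.011) = 0.4047 W m^-2.
Linearising σT⁴ gives d(σT⁴)/dT = 4σT_e³ = 0.7873 W m^-2 per K.
Hence the no-feedback warming is ΔF/(4σT_e³) = 0.514 K.

0.51 K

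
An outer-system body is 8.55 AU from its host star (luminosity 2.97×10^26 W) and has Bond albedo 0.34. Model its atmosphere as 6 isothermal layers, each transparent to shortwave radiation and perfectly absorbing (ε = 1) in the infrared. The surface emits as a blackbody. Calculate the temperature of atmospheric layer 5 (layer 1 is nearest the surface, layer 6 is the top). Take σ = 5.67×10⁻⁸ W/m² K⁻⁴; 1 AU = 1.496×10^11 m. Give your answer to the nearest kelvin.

96 kelvin

d = 8.55 × 1.496×10^11 m = 1.279×10^12 m.
Flux at the orbit: S = L/(4πd²) = 2.97×10^26/(4π·(1.28×10^12)²) = 14.45 W/m².
OLR = S(1−α)/4 = 2.384 W/m²; the top layer radiates at T_e = 80.52 K.
In the N-layer model, layer k (counted from the surface) has T_k = (N+1−k)^(1/4)·T_e.
With k = 5: T_5 = (6+1−5)^¼·80.52 K = 95.76 K.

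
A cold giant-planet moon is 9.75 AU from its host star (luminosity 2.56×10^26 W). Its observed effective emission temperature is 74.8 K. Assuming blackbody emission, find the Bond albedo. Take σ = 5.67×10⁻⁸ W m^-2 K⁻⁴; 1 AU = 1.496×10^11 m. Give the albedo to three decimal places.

0.259

d = 9.75 × 1.496×10^11 m = 1.459×10^12 m.
S = L/(4πd²) = 9.575 W m^-2.
Energy balance: S(1−α)/4 = σT⁴, so 1−α = 4σT⁴/S.
σT⁴ = 1.775 W m^-2, so 4σT⁴ = 7.100 W m^-2.
1−α = 7.100/9.575 = 0.7415, so α = 0.2585.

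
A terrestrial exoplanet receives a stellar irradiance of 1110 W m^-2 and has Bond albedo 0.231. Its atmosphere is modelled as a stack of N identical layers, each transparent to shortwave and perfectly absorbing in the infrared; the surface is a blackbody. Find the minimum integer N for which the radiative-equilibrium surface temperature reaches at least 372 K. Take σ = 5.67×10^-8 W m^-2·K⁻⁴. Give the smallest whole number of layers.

5

Top-of-atmosphere balance: σT_e⁴ = S(1−α)/4 = 213.4 W m^-2 → T_e = 247.7 K.
Need (N+1)T_e⁴ ≥ T_s⁴, i.e. N+1 ≥ (372/247.7)⁴ = 5.088.
Rounding up, N = 5.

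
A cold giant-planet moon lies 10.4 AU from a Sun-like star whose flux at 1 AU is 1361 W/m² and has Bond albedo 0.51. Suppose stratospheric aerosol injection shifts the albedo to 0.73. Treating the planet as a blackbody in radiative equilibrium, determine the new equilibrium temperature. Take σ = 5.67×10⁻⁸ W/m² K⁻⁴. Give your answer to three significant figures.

By the inverse-square law, S = 1361/10.4² = 12.58 W/m².
T₂ = [S(1−α₂)/(4σ)]^(1/4) = [12.58·0.27/(4σ)]^(1/4) = 62.21 K.

62.2 kelvin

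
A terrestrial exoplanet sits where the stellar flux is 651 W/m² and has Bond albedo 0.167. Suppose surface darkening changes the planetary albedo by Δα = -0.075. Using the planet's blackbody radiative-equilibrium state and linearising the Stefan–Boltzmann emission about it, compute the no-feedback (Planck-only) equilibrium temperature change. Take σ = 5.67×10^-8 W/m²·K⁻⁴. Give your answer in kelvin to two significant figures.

The baseline emission temperature is T_e = 221.1 K.
TOA radiative forcing: ΔF = −S·Δα/4 = −651.0·(-0.075)/4 = 12.21 W/m².
The Planck feedback parameter is 4σT_e³ = 2.452 W/m²/K.
ΔT₀ = ΔF/λ_P = 12.21/2.452 = 4.98 K.

5.0 K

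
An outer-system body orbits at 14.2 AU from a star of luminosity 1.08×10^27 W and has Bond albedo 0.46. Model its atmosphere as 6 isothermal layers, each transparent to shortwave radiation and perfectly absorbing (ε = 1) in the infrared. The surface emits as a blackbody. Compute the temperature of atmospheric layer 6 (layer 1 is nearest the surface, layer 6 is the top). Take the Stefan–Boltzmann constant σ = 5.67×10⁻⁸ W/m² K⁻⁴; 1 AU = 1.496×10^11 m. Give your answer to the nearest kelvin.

d = 14.2 × 1.496×10^11 m = 2.124×10^12 m.
S = L/(4πd²) = 19.04 W/m².
OLR = S(1−α)/4 = 2.571 W/m²; the top layer radiates at T_e = 82.06 K.
In the N-layer model, layer k (counted from the surface) has T_k = (N+1−k)^(1/4)·T_e.
T_6 = (1)^(1/4)·82.06 = 82.06 K.

82 K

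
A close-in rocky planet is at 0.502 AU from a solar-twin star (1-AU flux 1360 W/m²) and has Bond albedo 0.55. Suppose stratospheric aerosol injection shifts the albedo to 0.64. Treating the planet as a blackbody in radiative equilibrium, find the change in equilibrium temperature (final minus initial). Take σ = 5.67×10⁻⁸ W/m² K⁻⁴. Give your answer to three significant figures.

-17.5 K

By the inverse-square law, S = 1360/0.502² = 5397 W/m².
Before: T₁ = [5397·0.45/(4σ)]^(1/4) = 321.7 K.
With α = 0.64, T₂ = 304.2 K.
ΔT = T₂ − T₁ = -17.45 K.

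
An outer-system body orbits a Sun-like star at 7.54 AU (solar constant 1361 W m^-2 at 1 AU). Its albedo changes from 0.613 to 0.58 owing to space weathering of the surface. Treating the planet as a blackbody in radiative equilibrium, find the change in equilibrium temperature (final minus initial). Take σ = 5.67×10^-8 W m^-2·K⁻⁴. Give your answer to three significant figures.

1.65 K

Flux at the orbit: S = 1361/(7.54)² = 23.94 W m^-2.
With α = 0.613, T₁ = 79.95 K.
After:  T₂ = [23.94·0.42/(4σ)]^(1/4) = 81.60 K.
ΔT = T₂ − T₁ = 1.652 K.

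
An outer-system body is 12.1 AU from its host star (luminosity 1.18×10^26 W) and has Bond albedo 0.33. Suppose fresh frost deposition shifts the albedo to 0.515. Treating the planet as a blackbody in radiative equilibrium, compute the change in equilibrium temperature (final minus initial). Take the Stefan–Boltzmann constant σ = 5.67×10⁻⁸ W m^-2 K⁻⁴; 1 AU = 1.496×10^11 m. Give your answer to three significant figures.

Orbital distance: d = 12.1 AU = 1.810×10^12 m.
Flux at the orbit: S = L/(4πd²) = 1.18×10^26/(4π·(1.81×10^12)²) = 2.866 W m^-2.
Before: T₁ = [2.866·0.67/(4σ)]^(1/4) = 53.94 K.
After:  T₂ = [2.866·0.485/(4σ)]^(1/4) = 49.75 K.
Change: 49.75 − 53.94 = -4.186 K.

-4.19 kelvin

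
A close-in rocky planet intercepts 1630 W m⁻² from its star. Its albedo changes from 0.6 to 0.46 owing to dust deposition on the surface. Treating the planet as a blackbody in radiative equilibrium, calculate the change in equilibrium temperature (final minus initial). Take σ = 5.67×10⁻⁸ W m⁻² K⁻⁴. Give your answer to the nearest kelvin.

With α = 0.6, T₁ = 231.6 K.
After:  T₂ = [1630·0.54/(4σ)]^(1/4) = 249.6 K.
Change: 249.6 − 231.6 = 18.04 K.

18 kelvin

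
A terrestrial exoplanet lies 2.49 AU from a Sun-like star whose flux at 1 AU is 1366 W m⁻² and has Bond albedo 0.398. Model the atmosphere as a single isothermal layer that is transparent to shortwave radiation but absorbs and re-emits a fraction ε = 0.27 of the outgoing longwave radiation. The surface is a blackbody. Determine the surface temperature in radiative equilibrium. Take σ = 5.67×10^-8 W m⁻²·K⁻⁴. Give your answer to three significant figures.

161 K

By the inverse-square law, S = 1366/2.49² = 220.3 W m⁻².
Effective emission temperature (TOA balance): σT_e⁴ = S(1−α)/4 = 33.16 W m⁻² → T_e = 155.5 K.
Surface balance with a leaky layer gives σT_s⁴ = σT_e⁴·2/(2−ε), so T_s = T_e·[2/(2−0.27)]^(1/4) = 161.2 K.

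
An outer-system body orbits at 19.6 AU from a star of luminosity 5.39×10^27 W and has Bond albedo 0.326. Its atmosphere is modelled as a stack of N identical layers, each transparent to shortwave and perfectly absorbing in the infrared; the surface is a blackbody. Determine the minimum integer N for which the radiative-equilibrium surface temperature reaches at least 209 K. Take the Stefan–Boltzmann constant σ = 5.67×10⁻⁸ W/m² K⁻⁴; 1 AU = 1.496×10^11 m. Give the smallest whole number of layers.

12

Orbital distance: d = 19.6 AU = 2.932×10^12 m.
S = L/(4πd²) = 49.89 W/m².
Top-of-atmosphere balance: σT_e⁴ = S(1−α)/4 = 8.406 W/m² → T_e = 110.3 K.
Since T_s⁴ = (N+1)T_e⁴, we need N ≥ (T_s/T_e)⁴ − 1 = 11.870.
Rounding up, N = 12.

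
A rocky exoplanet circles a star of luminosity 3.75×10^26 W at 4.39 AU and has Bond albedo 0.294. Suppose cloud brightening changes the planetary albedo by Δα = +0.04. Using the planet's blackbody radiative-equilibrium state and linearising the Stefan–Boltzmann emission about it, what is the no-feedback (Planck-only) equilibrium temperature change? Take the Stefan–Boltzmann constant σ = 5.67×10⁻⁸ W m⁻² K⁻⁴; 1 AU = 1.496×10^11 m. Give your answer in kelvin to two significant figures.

-1.7 K

d = 4.39 × 1.496×10^11 m = 6.567×10^11 m.
Spreading L over a sphere of radius d: S = 3.75×10^26/(4π·6.57×10^11²) = 69.19 W m⁻².
Unperturbed T_e = [69.19·(1−0.294)/(4σ)]^¼ = 121.1 K.
ΔF = −(S/4)Δα = −(69.19/4)×(+0.04) = -0.6919 W m⁻².
The Planck feedback parameter is 4σT_e³ = 0.4032 W m⁻²/K.
So ΔT₀ = -0.6919/0.4032 = -1.72 K.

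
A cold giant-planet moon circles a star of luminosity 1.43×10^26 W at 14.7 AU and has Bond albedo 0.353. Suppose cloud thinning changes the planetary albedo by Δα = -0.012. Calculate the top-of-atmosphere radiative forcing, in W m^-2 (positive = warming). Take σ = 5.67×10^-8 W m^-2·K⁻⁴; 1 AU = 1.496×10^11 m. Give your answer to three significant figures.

0.00706 W m^-2

Orbital distance: d = 14.7 AU = 2.199×10^12 m.
S = L/(4πd²) = 2.353 W m^-2.
ΔF = −(S/4)Δα = −(2.353/4)×(-0.012) = 0.007059 W m^-2.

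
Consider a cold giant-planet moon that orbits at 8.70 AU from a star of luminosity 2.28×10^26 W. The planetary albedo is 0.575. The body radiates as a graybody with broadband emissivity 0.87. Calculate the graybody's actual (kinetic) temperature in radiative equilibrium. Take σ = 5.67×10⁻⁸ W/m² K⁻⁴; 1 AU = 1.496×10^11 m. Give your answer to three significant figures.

69.3 kelvin

Orbital distance: d = 8.70 AU = 1.302×10^12 m.
Flux at the orbit: S = L/(4πd²) = 2.28×10^26/(4π·(1.30×10^12)²) = 10.71 W/m².
Absorbed flux (global mean): S(1−α)/4 = 10.71·0.425/4 = 1.138 W/m².
Equating to εσT⁴ with ε = 0.87: T = (1.138/0.87σ)^(1/4) = 69.30 K.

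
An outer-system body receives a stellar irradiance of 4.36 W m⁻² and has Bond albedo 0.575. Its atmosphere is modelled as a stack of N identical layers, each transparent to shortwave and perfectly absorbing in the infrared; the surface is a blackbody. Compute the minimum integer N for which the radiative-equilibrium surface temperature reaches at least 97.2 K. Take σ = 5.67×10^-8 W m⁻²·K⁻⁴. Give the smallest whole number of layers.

OLR = S(1−α)/4 = 0.4633 W m⁻²; the top layer radiates at T_e = 53.46 K.
T_s = (N+1)^(1/4)·T_e ≥ 97.2 K requires N+1 ≥ (T_s/T_e)⁴ = (97.2/53.46)⁴ = 10.925.
Rounding up, N = 10.

10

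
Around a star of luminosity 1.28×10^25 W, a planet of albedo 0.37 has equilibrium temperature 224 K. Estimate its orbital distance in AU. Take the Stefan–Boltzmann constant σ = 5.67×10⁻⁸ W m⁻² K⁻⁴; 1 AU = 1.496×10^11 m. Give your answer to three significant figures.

Required flux: S = 4σT⁴/(1−α) = 906.3 W m⁻².
S = L/(4πd²) → d = √(L/4πS) = √(1.28×10^25/(4π·906.3)) = 3.352×10^10 m = 0.2241 AU.

0.224 AU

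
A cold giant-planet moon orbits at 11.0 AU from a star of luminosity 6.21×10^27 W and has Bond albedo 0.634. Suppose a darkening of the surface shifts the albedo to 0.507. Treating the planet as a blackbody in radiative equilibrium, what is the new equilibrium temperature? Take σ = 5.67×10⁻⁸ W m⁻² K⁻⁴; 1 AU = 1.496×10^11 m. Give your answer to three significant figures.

141 kelvin

Orbital distance: d = 11.0 AU = 1.646×10^12 m.
Flux at the orbit: S = L/(4πd²) = 6.21×10^27/(4π·(1.65×10^12)²) = 182.5 W m⁻².
With the new albedo, S(1−α₂)/4 = 22.49 W m⁻², so T₂ = 141.1 K.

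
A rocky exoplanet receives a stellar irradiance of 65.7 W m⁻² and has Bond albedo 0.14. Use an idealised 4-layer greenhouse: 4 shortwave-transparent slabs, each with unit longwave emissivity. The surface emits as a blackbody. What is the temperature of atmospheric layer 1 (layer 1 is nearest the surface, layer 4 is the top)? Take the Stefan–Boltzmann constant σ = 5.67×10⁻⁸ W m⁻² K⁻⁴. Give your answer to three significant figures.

The effective emission temperature is T_e = [S(1−α)/(4σ)]^¼ = 125.6 K.
The net upward flux σT_e⁴ is constant between every pair of levels, so T_k⁴ = (N+1−k)T_e⁴.
T_1 = (4)^(1/4)·125.6 = 177.7 K.

178 kelvin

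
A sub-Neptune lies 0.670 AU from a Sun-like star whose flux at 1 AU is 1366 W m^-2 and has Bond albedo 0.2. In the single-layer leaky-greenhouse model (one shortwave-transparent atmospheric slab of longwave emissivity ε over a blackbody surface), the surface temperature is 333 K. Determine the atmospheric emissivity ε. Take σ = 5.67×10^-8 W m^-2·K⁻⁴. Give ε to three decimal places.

By the inverse-square law, S = 1366/0.670² = 3043 W m^-2.
First, T_e = [3043·(1−0.2)/(4σ)]^(1/4) = 321.9 K.
Since (2−ε)/2 = (T_e/T_s)⁴ = 0.8729, ε = 0.2542.

0.254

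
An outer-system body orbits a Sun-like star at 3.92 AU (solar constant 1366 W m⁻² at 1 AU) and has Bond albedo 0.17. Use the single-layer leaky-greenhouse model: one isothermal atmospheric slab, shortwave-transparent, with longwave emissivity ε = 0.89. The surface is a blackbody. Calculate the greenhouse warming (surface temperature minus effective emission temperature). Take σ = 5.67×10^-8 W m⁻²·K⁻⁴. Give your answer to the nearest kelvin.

By the inverse-square law, S = 1366/3.92² = 88.90 W m⁻².
Effective emission temperature (TOA balance): σT_e⁴ = S(1−α)/4 = 18.45 W m⁻² → T_e = 134.3 K.
Surface balance with a leaky layer gives σT_s⁴ = σT_e⁴·2/(2−ε), so T_s = T_e·[2/(2−0.89)]^(1/4) = 155.6 K.
The atmosphere warms the surface by 21.30 K.

21 K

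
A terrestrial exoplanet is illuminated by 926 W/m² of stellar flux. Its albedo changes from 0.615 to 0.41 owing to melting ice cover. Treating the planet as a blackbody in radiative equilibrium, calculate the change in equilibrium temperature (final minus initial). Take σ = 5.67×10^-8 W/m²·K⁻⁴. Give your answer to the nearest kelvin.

22 K

Initial: T₁ = [S(1−0.615)/(4σ)]^(1/4) = 199.1 K.
Final:   T₂ = [S(1−0.41)/(4σ)]^(1/4) = 221.5 K.
ΔT = T₂ − T₁ = 22.42 K.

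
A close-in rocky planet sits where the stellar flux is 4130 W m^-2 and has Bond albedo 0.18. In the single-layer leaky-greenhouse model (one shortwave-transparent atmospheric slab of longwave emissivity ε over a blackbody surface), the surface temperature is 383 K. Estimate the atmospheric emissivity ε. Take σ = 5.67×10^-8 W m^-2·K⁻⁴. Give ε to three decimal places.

First, T_e = [4130·(1−0.18)/(4σ)]^(1/4) = 349.6 K.
Inverting T_s⁴ = 2T_e⁴/(2−ε): (T_e/T_s)⁴ = 0.6939, so ε = 2(1 − 0.6939) = 0.6121.

0.612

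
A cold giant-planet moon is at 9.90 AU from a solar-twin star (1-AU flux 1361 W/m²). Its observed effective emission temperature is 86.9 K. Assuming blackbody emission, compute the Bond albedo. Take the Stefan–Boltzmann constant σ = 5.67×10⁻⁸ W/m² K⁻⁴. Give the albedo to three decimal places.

0.069

Irradiance scales as 1/d², so S = 1361 W/m² × (1/9.90)² = 13.89 W/m².
Energy balance: S(1−α)/4 = σT⁴, so 1−α = 4σT⁴/S.
4σT⁴ = 4·5.67×10⁻⁸·(86.9)⁴ = 12.93 W/m².
1−α = 12.93/13.89 = 0.9314, so α = 0.0686.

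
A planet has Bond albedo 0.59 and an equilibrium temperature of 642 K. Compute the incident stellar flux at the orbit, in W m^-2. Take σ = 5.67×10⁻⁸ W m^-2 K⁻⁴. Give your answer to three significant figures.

94000 W m^-2

From S(1−α)/4 = σT⁴: S = 4σT⁴/(1−α).
σT⁴ = 5.67×10⁻⁸·(642)⁴ = 9632 W m^-2.
So S = 4×9632/(1−0.59) = 93970 W m^-2.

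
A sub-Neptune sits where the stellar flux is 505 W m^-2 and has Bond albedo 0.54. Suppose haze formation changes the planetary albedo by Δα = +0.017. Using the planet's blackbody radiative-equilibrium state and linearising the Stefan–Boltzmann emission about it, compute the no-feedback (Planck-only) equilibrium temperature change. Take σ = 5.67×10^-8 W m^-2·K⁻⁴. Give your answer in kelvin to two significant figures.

-1.7 kelvin

The baseline emission temperature is T_e = 178.9 K.
ΔF = −(S/4)Δα = −(505.0/4)×(+0.017) = -2.146 W m^-2.
Planck response: λ_P = 4σT_e³ = 4·5.67×10⁻⁸·(178.9)³ = 1.299 W m^-2/K.
So ΔT₀ = -2.146/1.299 = -1.65 K.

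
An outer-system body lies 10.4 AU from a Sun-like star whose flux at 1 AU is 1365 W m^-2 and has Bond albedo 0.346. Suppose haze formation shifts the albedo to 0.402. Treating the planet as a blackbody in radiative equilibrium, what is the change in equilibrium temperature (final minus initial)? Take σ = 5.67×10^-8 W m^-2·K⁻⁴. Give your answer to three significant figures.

Irradiance scales as 1/d², so S = 1365 W m^-2 × (1/10.4)² = 12.62 W m^-2.
Initial: T₁ = [S(1−0.346)/(4σ)]^(1/4) = 77.67 K.
Final:   T₂ = [S(1−0.402)/(4σ)]^(1/4) = 75.95 K.
Change: 75.95 − 77.67 = -1.719 K.

-1.72 K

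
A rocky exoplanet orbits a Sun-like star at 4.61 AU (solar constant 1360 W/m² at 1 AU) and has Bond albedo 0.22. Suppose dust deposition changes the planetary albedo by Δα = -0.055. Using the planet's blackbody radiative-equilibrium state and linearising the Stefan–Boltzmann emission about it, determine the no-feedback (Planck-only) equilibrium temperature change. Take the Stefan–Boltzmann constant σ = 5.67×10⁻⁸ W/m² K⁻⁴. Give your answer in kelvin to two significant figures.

Irradiance scales as 1/d², so S = 1360 W/m² × (1/4.61)² = 63.99 W/m².
Reference equilibrium: T_e = [S(1−α)/(4σ)]^(1/4) = 121.8 K.
TOA radiative forcing: ΔF = −S·Δα/4 = −63.99·(-0.055)/4 = 0.8799 W/m².
The Planck feedback parameter is 4σT_e³ = 0.4098 W/m²/K.
Hence the no-feedback warming is ΔF/(4σT_e³) = 2.15 K.

2.1 kelvin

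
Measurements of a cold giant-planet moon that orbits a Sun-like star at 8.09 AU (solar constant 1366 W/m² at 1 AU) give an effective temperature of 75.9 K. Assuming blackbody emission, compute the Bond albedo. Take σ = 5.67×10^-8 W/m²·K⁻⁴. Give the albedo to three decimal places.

0.639

By the inverse-square law, S = 1366/8.09² = 20.87 W/m².
From σT⁴ = S(1−α)/4 we invert for α: 1−α = 4σT⁴/S.
4σT⁴ = 4·5.67×10⁻⁸·(75.9)⁴ = 7.527 W/m².
1−α = 7.527/20.87 = 0.3606, so α = 0.6394.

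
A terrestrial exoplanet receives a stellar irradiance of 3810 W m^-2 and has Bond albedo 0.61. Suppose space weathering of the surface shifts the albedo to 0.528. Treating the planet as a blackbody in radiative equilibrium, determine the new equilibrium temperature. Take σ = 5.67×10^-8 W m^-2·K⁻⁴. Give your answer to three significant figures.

298 K

T₂ = [S(1−α₂)/(4σ)]^(1/4) = [3810·0.472/(4σ)]^(1/4) = 298.4 K.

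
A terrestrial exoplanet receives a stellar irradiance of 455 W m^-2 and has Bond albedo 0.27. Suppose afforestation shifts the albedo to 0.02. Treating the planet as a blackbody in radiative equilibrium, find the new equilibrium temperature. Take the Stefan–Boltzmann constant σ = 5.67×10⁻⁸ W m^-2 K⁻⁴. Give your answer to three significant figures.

211 kelvin

New equilibrium: T₂ = [(1−0.02)·455.0/(4σ)]^(1/4) = 210.6 K.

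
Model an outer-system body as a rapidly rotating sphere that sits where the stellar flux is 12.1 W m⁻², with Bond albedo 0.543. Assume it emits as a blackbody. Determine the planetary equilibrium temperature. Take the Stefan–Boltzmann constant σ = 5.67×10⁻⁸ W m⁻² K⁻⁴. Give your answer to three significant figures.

Averaging over the sphere, the absorbed flux is S(1−α)/4 = 1.382 W m⁻².
Set σT⁴ = 1.382 → T = (1.382/σ)^(1/4) = 70.27 K.

70.3 K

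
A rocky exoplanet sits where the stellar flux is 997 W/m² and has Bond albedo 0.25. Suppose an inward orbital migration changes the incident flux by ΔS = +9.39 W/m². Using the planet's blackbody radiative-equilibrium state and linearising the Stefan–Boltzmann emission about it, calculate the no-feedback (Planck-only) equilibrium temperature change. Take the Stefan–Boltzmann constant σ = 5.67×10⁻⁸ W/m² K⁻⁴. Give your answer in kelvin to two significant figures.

0.56 K

The baseline emission temperature is T_e = 239.6 K.
TOA radiative forcing: ΔF = (1−α)ΔS/4 = 0.75·(+9.39)/4 = 1.761 W/m².
Planck response: λ_P = 4σT_e³ = 4·5.67×10⁻⁸·(239.6)³ = 3.121 W/m²/K.
ΔT₀ = ΔF/λ_P = 1.761/3.121 = 0.564 K.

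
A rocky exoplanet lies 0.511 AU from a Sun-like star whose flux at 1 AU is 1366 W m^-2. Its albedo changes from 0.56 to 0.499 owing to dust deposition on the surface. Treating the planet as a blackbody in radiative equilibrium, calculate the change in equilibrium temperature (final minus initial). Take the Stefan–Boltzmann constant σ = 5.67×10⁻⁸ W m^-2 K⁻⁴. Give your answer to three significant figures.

10.5 K

Irradiance scales as 1/d², so S = 1366 W m^-2 × (1/0.511)² = 5231 W m^-2.
With α = 0.56, T₁ = 317.4 K.
Final:   T₂ = [S(1−0.499)/(4σ)]^(1/4) = 327.9 K.
Change: 327.9 − 317.4 = 10.47 K.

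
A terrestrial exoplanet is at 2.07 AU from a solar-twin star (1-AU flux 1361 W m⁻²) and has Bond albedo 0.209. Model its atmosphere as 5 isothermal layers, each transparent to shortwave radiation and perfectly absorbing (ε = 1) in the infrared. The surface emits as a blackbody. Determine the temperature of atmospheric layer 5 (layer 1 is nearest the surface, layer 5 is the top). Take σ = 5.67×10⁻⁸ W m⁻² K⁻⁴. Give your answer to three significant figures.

182 K

Irradiance scales as 1/d², so S = 1361 W m⁻² × (1/2.07)² = 317.6 W m⁻².
The effective emission temperature is T_e = [S(1−α)/(4σ)]^¼ = 182.4 K.
Each opaque layer satisfies 2T_j⁴ = T_{j−1}⁴ + T_{j+1}⁴, giving T_k⁴ = (N+1−k)T_e⁴.
With k = 5: T_5 = (5+1−5)^¼·182.4 K = 182.4 K.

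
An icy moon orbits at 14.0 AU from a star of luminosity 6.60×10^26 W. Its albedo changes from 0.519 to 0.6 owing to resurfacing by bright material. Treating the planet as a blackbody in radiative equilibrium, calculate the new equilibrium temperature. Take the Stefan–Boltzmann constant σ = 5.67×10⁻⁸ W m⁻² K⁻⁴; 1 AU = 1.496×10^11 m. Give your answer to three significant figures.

67.8 K

Orbital distance: d = 14.0 AU = 2.094×10^12 m.
S = L/(4πd²) = 11.97 W m⁻².
T₂ = [S(1−α₂)/(4σ)]^(1/4) = [11.97·0.4/(4σ)]^(1/4) = 67.79 K.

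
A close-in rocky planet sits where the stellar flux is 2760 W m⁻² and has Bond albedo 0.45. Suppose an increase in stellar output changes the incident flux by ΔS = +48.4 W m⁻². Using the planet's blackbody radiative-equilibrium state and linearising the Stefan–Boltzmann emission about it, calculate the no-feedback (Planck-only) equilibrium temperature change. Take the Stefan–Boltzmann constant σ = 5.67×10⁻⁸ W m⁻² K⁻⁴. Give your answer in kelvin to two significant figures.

1.3 kelvin

The baseline emission temperature is T_e = 286.0 K.
TOA radiative forcing: ΔF = (1−α)ΔS/4 = 0.55·(+48.4)/4 = 6.655 W m⁻².
Linearising σT⁴ gives d(σT⁴)/dT = 4σT_e³ = 5.307 W m⁻² per K.
ΔT₀ = ΔF/λ_P = 6.655/5.307 = 1.25 K.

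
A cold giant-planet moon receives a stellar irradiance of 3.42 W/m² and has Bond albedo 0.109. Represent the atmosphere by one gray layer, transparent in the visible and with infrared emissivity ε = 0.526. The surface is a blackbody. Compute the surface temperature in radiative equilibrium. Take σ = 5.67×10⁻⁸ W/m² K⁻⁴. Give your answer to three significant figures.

65.3 K

At the top of the atmosphere, σT_e⁴ = S(1−α)/4 = 0.7618 W/m², giving T_e = 60.54 K.
For a single slab of emissivity ε, T_s⁴ = 2T_e⁴/(2−ε); thus T_s = 60.54·(1.357)^(1/4) = 65.34 K.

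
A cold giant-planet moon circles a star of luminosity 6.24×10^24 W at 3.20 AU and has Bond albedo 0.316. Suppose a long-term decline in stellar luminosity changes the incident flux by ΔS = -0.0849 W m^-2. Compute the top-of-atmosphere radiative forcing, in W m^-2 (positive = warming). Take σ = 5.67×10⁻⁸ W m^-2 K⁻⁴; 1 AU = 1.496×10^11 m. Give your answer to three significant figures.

d = 3.20 × 1.496×10^11 m = 4.787×10^11 m.
Spreading L over a sphere of radius d: S = 6.24×10^24/(4π·4.79×10^11²) = 2.167 W m^-2.
Only a fraction (1−α) is absorbed and it's spread over 4πR², so ΔF = (1−α)ΔS/4 = -0.01452 W m^-2.

-0.0145 W m^-2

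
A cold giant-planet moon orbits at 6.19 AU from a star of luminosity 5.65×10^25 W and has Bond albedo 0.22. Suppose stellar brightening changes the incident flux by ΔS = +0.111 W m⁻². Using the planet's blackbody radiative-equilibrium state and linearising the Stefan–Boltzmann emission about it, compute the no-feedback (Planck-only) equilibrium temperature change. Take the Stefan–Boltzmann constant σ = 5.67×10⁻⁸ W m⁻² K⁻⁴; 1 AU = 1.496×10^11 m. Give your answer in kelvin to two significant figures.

Orbital distance: d = 6.19 AU = 9.260×10^11 m.
S = L/(4πd²) = 5.243 W m⁻².
Reference equilibrium: T_e = [S(1−α)/(4σ)]^(1/4) = 65.16 K.
ΔF = Δ[S(1−α)]/4 = (1−0.22)·+0.111/4 = 0.02165 W m⁻².
The Planck feedback parameter is 4σT_e³ = 0.06276 W m⁻²/K.
So ΔT₀ = 0.02165/0.06276 = 0.345 K.

0.34 K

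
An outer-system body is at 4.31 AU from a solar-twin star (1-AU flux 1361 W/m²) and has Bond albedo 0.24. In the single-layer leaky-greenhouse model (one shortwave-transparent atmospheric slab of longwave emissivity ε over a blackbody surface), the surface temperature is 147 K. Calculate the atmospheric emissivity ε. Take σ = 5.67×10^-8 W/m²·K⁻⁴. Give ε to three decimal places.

Flux at the orbit: S = 1361/(4.31)² = 73.27 W/m².
Effective temperature: T_e = [S(1−α)/(4σ)]^(1/4) = 125.2 K.
Since (2−ε)/2 = (T_e/T_s)⁴ = 0.5258, ε = 0.9484.

0.948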